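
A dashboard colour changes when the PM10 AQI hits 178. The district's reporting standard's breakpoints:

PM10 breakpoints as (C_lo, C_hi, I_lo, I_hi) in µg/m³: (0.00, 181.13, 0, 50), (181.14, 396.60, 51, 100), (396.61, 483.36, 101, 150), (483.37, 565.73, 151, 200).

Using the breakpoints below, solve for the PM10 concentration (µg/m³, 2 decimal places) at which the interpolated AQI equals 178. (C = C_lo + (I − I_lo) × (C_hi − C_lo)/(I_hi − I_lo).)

AQI 178 lies in the 151–200 band, which corresponds to 483.37–565.73 µg/m³.
C = 483.37 + (178−151)×(565.73−483.37)/(200−151) = 483.37 + 27×82.36/49 ≈ 528.7520 µg/m³ → 528.75 µg/m³ to 2 dp.

528.75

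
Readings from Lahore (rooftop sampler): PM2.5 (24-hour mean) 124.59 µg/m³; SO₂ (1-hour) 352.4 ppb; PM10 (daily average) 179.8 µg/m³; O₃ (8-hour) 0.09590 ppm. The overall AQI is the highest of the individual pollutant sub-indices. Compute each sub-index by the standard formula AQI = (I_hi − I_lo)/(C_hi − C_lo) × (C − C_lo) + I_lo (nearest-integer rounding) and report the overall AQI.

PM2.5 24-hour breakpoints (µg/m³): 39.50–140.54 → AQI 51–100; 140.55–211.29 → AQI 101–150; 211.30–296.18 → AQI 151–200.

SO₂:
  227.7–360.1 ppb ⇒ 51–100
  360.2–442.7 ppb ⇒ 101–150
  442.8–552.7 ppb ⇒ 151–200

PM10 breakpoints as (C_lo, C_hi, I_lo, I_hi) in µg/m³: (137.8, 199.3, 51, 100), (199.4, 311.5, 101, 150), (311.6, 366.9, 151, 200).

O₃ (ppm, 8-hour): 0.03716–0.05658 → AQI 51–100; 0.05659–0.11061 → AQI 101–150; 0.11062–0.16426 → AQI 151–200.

137

PM2.5: 124.59 lies in 39.50–140.54, so I_lo=51, I_hi=100, C_lo=39.50, C_hi=140.54.
(100−51)/(140.54−39.50) × (124.59−39.50) + 51 = 49/101.04 × 85.09 + 51 ≈ 92.26 → 92.
SO₂: row 227.7–360.1 (AQI 51–100). (100−51)·(352.4−227.7)/(360.1−227.7) + 51 = 49·124.7/132.4 + 51 ≈ 97.15 → 97.
PM10: row 137.8–199.3 (AQI 51–100). (100−51)·(179.8−137.8)/(199.3−137.8) + 51 = 49·42.0/61.5 + 51 ≈ 84.46 → 84.
O₃: 0.09590 ∈ [0.05659, 0.11061] ↔ index [101, 150].
101 + (0.09590−0.05659)·(150−101)/(0.11061−0.05659) = 101 + 0.03931·49/0.05402 ≈ 136.66, so AQI = 137.
Sub-indices: PM2.5→92, SO₂→97, PM10→84, O₃→137. Overall AQI = max = 137; dominant pollutant is O₃.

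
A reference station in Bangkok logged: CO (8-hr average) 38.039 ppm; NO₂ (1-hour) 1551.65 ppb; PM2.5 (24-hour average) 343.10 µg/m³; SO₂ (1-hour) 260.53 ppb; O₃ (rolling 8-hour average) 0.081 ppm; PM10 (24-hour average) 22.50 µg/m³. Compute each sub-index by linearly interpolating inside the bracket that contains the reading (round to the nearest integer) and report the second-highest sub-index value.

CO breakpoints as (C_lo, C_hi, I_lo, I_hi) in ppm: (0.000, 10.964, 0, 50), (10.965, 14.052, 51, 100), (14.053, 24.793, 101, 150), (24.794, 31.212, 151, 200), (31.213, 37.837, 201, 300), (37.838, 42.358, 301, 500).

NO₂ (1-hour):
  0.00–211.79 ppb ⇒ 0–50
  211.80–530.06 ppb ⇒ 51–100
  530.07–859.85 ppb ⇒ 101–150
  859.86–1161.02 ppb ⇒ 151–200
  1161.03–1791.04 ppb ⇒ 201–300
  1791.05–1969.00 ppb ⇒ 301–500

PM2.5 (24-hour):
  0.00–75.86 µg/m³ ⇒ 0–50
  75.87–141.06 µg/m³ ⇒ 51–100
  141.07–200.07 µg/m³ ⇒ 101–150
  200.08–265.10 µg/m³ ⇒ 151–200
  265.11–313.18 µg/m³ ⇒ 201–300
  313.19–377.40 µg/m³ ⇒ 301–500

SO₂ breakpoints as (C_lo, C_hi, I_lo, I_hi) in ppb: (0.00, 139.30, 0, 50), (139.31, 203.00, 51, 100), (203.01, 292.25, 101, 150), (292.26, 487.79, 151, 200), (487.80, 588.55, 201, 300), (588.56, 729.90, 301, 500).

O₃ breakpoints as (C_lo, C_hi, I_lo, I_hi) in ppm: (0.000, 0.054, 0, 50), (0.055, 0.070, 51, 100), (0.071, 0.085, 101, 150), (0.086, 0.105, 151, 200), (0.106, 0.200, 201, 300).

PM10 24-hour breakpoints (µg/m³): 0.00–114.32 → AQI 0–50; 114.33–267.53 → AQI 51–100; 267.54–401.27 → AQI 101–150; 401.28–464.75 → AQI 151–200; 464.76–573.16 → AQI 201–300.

310

CO: row 37.838–42.358 (AQI 301–500). (500−301)·(38.039−37.838)/(42.358−37.838) + 301 = 199·0.201/4.520 + 301 ≈ 309.85 → 310.
NO₂: 1551.65 ∈ [1161.03, 1791.04] ↔ index [201, 300].
201 + (1551.65−1161.03)·(300−201)/(1791.04−1161.03) = 201 + 390.62·99/630.01 ≈ 262.38, so AQI = 262.
PM2.5: row 313.19–377.40 (AQI 301–500). (500−301)·(343.10−313.19)/(377.40−313.19) + 301 = 199·29.91/64.21 + 301 ≈ 393.70 → 394.
SO₂: row 203.01–292.25 (AQI 101–150). (150−101)·(260.53−203.01)/(292.25−203.01) + 101 = 49·57.52/89.24 + 101 ≈ 132.58 → 133.
O₃: row 0.071–0.085 (AQI 101–150). (150−101)·(0.081−0.071)/(0.085−0.071) + 101 = 49·0.010/0.014 + 101 ≈ 136.00 → 136.
PM10: 22.50 lies in 0.00–114.32, so I_lo=0, I_hi=50, C_lo=0.00, C_hi=114.32.
(50−0)/(114.32−0.00) × (22.50−0.00) + 0 = 50/114.32 × 22.50 + 0 ≈ 9.84 → 10.
Sub-indices: CO→310, NO₂→262, PM2.5→394, SO₂→133, O₃→136, PM10→10. Ranked high→low: 394, 310, 262, 136, 133, 10. Second-highest sub-index = 310.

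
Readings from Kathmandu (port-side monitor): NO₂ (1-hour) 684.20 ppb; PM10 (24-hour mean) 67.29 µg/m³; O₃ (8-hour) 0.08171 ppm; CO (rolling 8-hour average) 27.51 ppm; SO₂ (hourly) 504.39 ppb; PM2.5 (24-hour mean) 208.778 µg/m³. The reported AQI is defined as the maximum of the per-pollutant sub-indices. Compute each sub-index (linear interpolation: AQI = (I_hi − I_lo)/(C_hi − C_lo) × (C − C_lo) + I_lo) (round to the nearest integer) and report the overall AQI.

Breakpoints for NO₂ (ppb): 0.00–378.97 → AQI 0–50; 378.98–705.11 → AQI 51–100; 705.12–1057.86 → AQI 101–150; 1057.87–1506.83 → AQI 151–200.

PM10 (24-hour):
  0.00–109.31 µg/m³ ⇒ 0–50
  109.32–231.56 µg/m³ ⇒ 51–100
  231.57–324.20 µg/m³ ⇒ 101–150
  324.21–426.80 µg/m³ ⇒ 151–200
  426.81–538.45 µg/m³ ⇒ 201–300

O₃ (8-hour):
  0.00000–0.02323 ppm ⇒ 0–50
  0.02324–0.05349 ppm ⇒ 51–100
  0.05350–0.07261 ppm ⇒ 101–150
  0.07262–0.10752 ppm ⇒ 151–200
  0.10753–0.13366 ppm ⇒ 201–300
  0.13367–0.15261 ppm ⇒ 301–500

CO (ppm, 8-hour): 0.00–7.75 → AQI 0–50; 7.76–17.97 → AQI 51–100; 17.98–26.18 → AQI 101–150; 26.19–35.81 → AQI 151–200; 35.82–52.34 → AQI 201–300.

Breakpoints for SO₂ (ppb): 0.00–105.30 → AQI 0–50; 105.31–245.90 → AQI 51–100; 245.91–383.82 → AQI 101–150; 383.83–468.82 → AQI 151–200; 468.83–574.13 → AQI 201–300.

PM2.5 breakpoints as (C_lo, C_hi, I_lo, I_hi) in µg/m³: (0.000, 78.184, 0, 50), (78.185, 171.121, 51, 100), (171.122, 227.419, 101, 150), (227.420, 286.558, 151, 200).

NO₂: 684.20 lies in 378.98–705.11, so I_lo=51, I_hi=100, C_lo=378.98, C_hi=705.11.
(100−51)/(705.11−378.98) × (684.20−378.98) + 51 = 49/326.13 × 305.22 + 51 ≈ 96.86 → 97.
PM10 67.29: bracket 0.00–109.31 → index 0–50; slope 50/109.31, offset 67.29.
AQI = 0 + 50/109.31·67.29 ≈ 30.78 ⇒ 31.
O₃: row 0.07262–0.10752 (AQI 151–200). (200−151)·(0.08171−0.07262)/(0.10752−0.07262) + 151 = 49·0.00909/0.03490 + 151 ≈ 163.76 → 164.
CO: 27.51 lies in 26.19–35.81, so I_lo=151, I_hi=200, C_lo=26.19, C_hi=35.81.
(200−151)/(35.81−26.19) × (27.51−26.19) + 151 = 49/9.62 × 1.32 + 151 ≈ 157.72 → 158.
SO₂: row 468.83–574.13 (AQI 201–300). (300−201)·(504.39−468.83)/(574.13−468.83) + 201 = 99·35.56/105.30 + 201 ≈ 234.43 → 234.
PM2.5: 208.778 lies in 171.122–227.419, so I_lo=101, I_hi=150, C_lo=171.122, C_hi=227.419.
(150−101)/(227.419−171.122) × (208.778−171.122) + 101 = 49/56.297 × 37.656 + 101 ≈ 133.78 → 134.
Sub-indices: NO₂→97, PM10→31, O₃→164, CO→158, SO₂→234, PM2.5→134. Overall AQI = max = 234; dominant pollutant is SO₂.

234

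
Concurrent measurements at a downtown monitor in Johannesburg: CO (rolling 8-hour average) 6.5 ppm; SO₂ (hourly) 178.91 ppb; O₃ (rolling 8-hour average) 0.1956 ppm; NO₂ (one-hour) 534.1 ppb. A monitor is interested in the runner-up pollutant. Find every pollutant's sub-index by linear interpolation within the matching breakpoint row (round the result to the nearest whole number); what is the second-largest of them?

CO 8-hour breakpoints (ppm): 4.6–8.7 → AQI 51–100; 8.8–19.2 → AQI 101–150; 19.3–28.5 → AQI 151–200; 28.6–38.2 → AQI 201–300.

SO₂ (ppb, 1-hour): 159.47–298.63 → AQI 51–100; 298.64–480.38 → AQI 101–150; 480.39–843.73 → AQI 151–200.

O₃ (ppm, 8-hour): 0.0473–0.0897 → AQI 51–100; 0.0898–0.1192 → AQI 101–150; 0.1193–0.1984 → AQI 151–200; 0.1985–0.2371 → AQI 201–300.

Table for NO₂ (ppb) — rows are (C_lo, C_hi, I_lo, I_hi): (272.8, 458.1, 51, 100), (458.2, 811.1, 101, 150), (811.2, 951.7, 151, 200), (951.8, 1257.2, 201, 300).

CO: 6.5 lies in 4.6–8.7, so I_lo=51, I_hi=100, C_lo=4.6, C_hi=8.7.
(100−51)/(8.7−4.6) × (6.5−4.6) + 51 = 49/4.1 × 1.9 + 51 ≈ 73.71 → 74.
SO₂: 178.91 ∈ [159.47, 298.63] ↔ index [51, 100].
51 + (178.91−159.47)·(100−51)/(298.63−159.47) = 51 + 19.44·49/139.16 ≈ 57.85, so AQI = 58.
O₃: 0.1956 ∈ [0.1193, 0.1984] ↔ index [151, 200].
151 + (0.1956−0.1193)·(200−151)/(0.1984−0.1193) = 151 + 0.0763·49/0.0791 ≈ 198.27, so AQI = 198.
NO₂ 534.1: bracket 458.2–811.1 → index 101–150; slope 49/352.9, offset 75.9.
AQI = 101 + 49/352.9·75.9 ≈ 111.54 ⇒ 112.
Sub-indices: CO→74, SO₂→58, O₃→198, NO₂→112. Ranked high→low: 198, 112, 74, 58. Second-highest sub-index = 112.

112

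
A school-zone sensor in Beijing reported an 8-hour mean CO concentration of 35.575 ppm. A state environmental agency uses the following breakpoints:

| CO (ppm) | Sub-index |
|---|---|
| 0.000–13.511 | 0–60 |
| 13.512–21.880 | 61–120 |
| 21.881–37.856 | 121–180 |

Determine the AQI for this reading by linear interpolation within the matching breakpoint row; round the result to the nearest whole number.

CO: row 21.881–37.856 (AQI 121–180). (180−121)·(35.575−21.881)/(37.856−21.881) + 121 = 59·13.694/15.975 + 121 ≈ 171.58 → 172.

172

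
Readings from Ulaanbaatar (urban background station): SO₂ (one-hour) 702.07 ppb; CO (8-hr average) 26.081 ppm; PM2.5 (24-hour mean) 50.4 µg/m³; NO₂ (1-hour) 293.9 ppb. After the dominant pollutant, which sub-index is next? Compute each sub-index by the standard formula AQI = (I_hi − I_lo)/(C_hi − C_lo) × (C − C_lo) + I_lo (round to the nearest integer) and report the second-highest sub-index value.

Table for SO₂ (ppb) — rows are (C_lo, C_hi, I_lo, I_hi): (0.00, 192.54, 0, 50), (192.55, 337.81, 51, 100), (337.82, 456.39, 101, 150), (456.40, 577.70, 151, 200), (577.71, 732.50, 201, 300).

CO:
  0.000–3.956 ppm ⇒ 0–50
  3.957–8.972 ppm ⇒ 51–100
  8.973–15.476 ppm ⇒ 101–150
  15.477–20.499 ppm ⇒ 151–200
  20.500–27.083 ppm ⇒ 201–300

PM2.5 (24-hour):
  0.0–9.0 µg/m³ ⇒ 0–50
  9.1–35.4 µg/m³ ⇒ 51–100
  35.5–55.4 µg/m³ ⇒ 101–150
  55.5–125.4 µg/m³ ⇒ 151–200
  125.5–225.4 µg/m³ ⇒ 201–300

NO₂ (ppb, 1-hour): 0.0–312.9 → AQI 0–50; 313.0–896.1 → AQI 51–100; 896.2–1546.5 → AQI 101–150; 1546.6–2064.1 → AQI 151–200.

SO₂: row 577.71–732.50 (AQI 201–300). (300−201)·(702.07−577.71)/(732.50−577.71) + 201 = 99·124.36/154.79 + 201 ≈ 280.54 → 281.
CO 26.081: bracket 20.500–27.083 → index 201–300; slope 99/6.583, offset 5.581.
AQI = 201 + 99/6.583·5.581 ≈ 284.93 ⇒ 285.
PM2.5: 50.4 ∈ [35.5, 55.4] ↔ index [101, 150].
101 + (50.4−35.5)·(150−101)/(55.4−35.5) = 101 + 14.9·49/19.9 ≈ 137.69, so AQI = 138.
NO₂: 293.9 lies in 0.0–312.9, so I_lo=0, I_hi=50, C_lo=0.0, C_hi=312.9.
(50−0)/(312.9−0.0) × (293.9−0.0) + 0 = 50/312.9 × 293.9 + 0 ≈ 46.96 → 47.
Sub-indices: SO₂→281, CO→285, PM2.5→138, NO₂→47. Ranked high→low: 285, 281, 138, 47. Second-highest sub-index = 281.

281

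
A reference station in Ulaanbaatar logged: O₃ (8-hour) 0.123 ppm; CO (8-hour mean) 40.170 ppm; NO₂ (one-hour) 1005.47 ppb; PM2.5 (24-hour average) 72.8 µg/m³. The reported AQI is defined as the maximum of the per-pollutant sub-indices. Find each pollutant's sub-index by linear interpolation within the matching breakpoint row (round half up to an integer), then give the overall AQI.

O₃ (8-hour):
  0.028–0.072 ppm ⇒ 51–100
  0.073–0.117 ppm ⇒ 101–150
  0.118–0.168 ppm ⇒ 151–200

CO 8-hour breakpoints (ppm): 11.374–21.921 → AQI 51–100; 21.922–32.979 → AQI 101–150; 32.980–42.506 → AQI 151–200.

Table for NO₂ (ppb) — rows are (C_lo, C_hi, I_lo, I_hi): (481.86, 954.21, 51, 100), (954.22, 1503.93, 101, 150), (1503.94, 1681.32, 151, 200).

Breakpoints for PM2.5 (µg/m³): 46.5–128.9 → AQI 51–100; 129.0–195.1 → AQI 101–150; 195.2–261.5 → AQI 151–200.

188

O₃: 0.123 ∈ [0.118, 0.168] ↔ index [151, 200].
151 + (0.123−0.118)·(200−151)/(0.168−0.118) = 151 + 0.005·49/0.050 ≈ 155.90, so AQI = 156.
CO 40.170: bracket 32.980–42.506 → index 151–200; slope 49/9.526, offset 7.190.
AQI = 151 + 49/9.526·7.190 ≈ 187.98 ⇒ 188.
NO₂: 1005.47 lies in 954.22–1503.93, so I_lo=101, I_hi=150, C_lo=954.22, C_hi=1503.93.
(150−101)/(1503.93−954.22) × (1005.47−954.22) + 101 = 49/549.71 × 51.25 + 101 ≈ 105.57 → 106.
PM2.5: row 46.5–128.9 (AQI 51–100). (100−51)·(72.8−46.5)/(128.9−46.5) + 51 = 49·26.3/82.4 + 51 ≈ 66.64 → 67.
Sub-indices: O₃→156, CO→188, NO₂→106, PM2.5→67. Overall AQI = max = 188; dominant pollutant is CO.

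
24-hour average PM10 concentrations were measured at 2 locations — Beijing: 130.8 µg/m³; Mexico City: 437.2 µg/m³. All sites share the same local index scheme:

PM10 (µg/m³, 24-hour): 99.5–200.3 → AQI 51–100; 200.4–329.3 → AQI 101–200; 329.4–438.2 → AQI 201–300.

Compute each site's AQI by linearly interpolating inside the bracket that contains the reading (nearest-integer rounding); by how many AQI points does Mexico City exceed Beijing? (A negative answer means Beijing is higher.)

233

Beijing: 130.8 ∈ [99.5, 200.3] ↔ index [51, 100].
51 + (130.8−99.5)·(100−51)/(200.3−99.5) = 51 + 31.3·49/100.8 ≈ 66.22, so AQI = 66.
Mexico City: 437.2 lies in 329.4–438.2, so I_lo=201, I_hi=300, C_lo=329.4, C_hi=438.2.
(300−201)/(438.2−329.4) × (437.2−329.4) + 201 = 99/108.8 × 107.8 + 201 ≈ 299.09 → 299.
AQIs: Beijing=66, Mexico City=299. Mexico City (299) − Beijing (66) = 233.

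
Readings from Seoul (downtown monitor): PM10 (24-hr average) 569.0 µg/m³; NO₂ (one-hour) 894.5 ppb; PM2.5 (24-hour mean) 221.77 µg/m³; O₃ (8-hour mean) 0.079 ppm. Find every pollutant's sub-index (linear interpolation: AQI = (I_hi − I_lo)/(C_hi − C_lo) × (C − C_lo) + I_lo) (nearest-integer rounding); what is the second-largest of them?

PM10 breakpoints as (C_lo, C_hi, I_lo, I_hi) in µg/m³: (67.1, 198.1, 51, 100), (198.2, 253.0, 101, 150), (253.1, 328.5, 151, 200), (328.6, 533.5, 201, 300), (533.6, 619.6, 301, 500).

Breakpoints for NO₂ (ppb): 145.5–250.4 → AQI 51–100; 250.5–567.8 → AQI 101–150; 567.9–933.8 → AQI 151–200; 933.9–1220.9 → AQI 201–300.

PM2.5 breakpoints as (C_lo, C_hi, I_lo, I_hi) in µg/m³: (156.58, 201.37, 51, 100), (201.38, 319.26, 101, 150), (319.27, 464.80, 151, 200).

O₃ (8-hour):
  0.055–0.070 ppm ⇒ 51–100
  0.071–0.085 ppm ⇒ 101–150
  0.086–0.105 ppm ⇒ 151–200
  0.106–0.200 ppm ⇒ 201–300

PM10: 569.0 ∈ [533.6, 619.6] ↔ index [301, 500].
301 + (569.0−533.6)·(500−301)/(619.6−533.6) = 301 + 35.4·199/86.0 ≈ 382.91, so AQI = 383.
NO₂: 894.5 ∈ [567.9, 933.8] ↔ index [151, 200].
151 + (894.5−567.9)·(200−151)/(933.8−567.9) = 151 + 326.6·49/365.9 ≈ 194.74, so AQI = 195.
PM2.5: 221.77 lies in 201.38–319.26, so I_lo=101, I_hi=150, C_lo=201.38, C_hi=319.26.
(150−101)/(319.26−201.38) × (221.77−201.38) + 101 = 49/117.88 × 20.39 + 101 ≈ 109.48 → 109.
O₃: row 0.071–0.085 (AQI 101–150). (150−101)·(0.079−0.071)/(0.085−0.071) + 101 = 49·0.008/0.014 + 101 ≈ 129.00 → 129.
Sub-indices: PM10→383, NO₂→195, PM2.5→109, O₃→129. Ranked high→low: 383, 195, 129, 109. Second-highest sub-index = 195.

195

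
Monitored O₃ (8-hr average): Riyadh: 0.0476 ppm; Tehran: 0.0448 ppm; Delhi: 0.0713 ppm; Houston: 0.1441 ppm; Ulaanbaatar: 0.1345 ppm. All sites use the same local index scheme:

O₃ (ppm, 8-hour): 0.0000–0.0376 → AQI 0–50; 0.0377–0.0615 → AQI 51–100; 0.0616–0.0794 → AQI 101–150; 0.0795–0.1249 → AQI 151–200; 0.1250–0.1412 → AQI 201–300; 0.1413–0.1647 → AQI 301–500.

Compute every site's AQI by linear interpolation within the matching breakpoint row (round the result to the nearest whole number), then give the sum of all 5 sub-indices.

849

Riyadh: row 0.0377–0.0615 (AQI 51–100). (100−51)·(0.0476−0.0377)/(0.0615−0.0377) + 51 = 49·0.0099/0.0238 + 51 ≈ 71.38 → 71.
Tehran: 0.0448 lies in 0.0377–0.0615, so I_lo=51, I_hi=100, C_lo=0.0377, C_hi=0.0615.
(100−51)/(0.0615−0.0377) × (0.0448−0.0377) + 51 = 49/0.0238 × 0.0071 + 51 ≈ 65.62 → 66.
Delhi 0.0713: bracket 0.0616–0.0794 → index 101–150; slope 49/0.0178, offset 0.0097.
AQI = 101 + 49/0.0178·0.0097 ≈ 127.70 ⇒ 128.
Houston: 0.1441 ∈ [0.1413, 0.1647] ↔ index [301, 500].
301 + (0.1441−0.1413)·(500−301)/(0.1647−0.1413) = 301 + 0.0028·199/0.0234 ≈ 324.81, so AQI = 325.
Ulaanbaatar: 0.1345 ∈ [0.1250, 0.1412] ↔ index [201, 300].
201 + (0.1345−0.1250)·(300−201)/(0.1412−0.1250) = 201 + 0.0095·99/0.0162 ≈ 259.06, so AQI = 259.
AQIs: Riyadh=71, Tehran=66, Delhi=128, Houston=325, Ulaanbaatar=259. Sum = 71 + 66 + 128 + 325 + 259 = 849.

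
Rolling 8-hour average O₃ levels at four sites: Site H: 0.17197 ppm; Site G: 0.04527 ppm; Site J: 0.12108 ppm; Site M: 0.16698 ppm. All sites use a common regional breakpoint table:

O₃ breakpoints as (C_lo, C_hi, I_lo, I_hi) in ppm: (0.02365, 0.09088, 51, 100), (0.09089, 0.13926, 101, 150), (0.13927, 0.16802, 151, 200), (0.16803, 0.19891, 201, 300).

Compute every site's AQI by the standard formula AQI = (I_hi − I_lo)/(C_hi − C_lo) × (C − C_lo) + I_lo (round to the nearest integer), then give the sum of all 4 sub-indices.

611

Site H: row 0.16803–0.19891 (AQI 201–300). (300−201)·(0.17197−0.16803)/(0.19891−0.16803) + 201 = 99·0.00394/0.03088 + 201 ≈ 213.63 → 214.
Site G: row 0.02365–0.09088 (AQI 51–100). (100−51)·(0.04527−0.02365)/(0.09088−0.02365) + 51 = 49·0.02162/0.06723 + 51 ≈ 66.76 → 67.
Site J: row 0.09089–0.13926 (AQI 101–150). (150−101)·(0.12108−0.09089)/(0.13926−0.09089) + 101 = 49·0.03019/0.04837 + 101 ≈ 131.58 → 132.
Site M: 0.16698 lies in 0.13927–0.16802, so I_lo=151, I_hi=200, C_lo=0.13927, C_hi=0.16802.
(200−151)/(0.16802−0.13927) × (0.16698−0.13927) + 151 = 49/0.02875 × 0.02771 + 151 ≈ 198.23 → 198.
AQIs: Site H=214, Site G=67, Site J=132, Site M=198. Sum = 214 + 67 + 132 + 198 = 611.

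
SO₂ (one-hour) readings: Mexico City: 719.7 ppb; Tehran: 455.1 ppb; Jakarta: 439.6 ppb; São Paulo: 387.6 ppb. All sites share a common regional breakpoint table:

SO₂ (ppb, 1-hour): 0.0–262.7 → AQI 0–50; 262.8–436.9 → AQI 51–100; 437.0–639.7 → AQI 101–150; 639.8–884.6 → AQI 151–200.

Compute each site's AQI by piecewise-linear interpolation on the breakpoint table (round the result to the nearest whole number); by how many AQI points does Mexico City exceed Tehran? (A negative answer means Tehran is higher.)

Mexico City: 719.7 ∈ [639.8, 884.6] ↔ index [151, 200].
151 + (719.7−639.8)·(200−151)/(884.6−639.8) = 151 + 79.9·49/244.8 ≈ 166.99, so AQI = 167.
Tehran: row 437.0–639.7 (AQI 101–150). (150−101)·(455.1−437.0)/(639.7−437.0) + 101 = 49·18.1/202.7 + 101 ≈ 105.38 → 105.
Jakarta: 439.6 lies in 437.0–639.7, so I_lo=101, I_hi=150, C_lo=437.0, C_hi=639.7.
(150−101)/(639.7−437.0) × (439.6−437.0) + 101 = 49/202.7 × 2.6 + 101 ≈ 101.63 → 102.
São Paulo: 387.6 lies in 262.8–436.9, so I_lo=51, I_hi=100, C_lo=262.8, C_hi=436.9.
(100−51)/(436.9−262.8) × (387.6−262.8) + 51 = 49/174.1 × 124.8 + 51 ≈ 86.12 → 86.
AQIs: Mexico City=167, Tehran=105, Jakarta=102, São Paulo=86. Mexico City (167) − Tehran (105) = 62.

62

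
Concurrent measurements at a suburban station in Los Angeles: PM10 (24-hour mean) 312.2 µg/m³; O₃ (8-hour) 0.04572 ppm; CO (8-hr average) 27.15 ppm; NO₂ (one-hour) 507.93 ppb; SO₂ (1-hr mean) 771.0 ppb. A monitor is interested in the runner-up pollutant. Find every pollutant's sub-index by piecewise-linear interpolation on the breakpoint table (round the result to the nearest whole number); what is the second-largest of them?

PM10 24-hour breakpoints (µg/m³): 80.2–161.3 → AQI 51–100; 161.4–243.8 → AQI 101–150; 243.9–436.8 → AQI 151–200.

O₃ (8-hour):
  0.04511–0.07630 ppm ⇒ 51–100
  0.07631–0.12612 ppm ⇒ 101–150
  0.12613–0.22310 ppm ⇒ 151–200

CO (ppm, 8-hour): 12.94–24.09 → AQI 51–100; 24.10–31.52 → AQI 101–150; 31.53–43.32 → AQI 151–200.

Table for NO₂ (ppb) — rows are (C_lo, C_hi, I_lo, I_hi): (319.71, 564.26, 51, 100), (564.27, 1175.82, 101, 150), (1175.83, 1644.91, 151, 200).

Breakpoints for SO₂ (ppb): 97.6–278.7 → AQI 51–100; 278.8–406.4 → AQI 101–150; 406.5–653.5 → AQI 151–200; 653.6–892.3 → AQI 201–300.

PM10: 312.2 ∈ [243.9, 436.8] ↔ index [151, 200].
151 + (312.2−243.9)·(200−151)/(436.8−243.9) = 151 + 68.3·49/192.9 ≈ 168.35, so AQI = 168.
O₃: 0.04572 lies in 0.04511–0.07630, so I_lo=51, I_hi=100, C_lo=0.04511, C_hi=0.07630.
(100−51)/(0.07630−0.04511) × (0.04572−0.04511) + 51 = 49/0.03119 × 0.00061 + 51 ≈ 51.96 → 52.
CO: 27.15 lies in 24.10–31.52, so I_lo=101, I_hi=150, C_lo=24.10, C_hi=31.52.
(150−101)/(31.52−24.10) × (27.15−24.10) + 101 = 49/7.42 × 3.05 + 101 ≈ 121.14 → 121.
NO₂: 507.93 ∈ [319.71, 564.26] ↔ index [51, 100].
51 + (507.93−319.71)·(100−51)/(564.26−319.71) = 51 + 188.22·49/244.55 ≈ 88.71, so AQI = 89.
SO₂ 771.0: bracket 653.6–892.3 → index 201–300; slope 99/238.7, offset 117.4.
AQI = 201 + 99/238.7·117.4 ≈ 249.69 ⇒ 250.
Sub-indices: PM10→168, O₃→52, CO→121, NO₂→89, SO₂→250. Ranked high→low: 250, 168, 121, 89, 52. Second-highest sub-index = 168.

168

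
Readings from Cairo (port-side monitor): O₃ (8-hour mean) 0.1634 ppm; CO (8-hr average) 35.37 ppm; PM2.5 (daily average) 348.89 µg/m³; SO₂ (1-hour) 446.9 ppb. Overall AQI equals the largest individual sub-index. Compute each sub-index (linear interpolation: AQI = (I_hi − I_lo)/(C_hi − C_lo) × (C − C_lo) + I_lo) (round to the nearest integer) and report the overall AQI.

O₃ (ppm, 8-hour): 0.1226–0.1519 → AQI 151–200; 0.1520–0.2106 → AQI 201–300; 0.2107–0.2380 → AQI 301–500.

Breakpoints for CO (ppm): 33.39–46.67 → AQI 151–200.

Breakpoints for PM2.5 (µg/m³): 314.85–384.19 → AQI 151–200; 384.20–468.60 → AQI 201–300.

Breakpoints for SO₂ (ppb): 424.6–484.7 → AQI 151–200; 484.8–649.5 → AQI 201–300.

220

O₃ 0.1634: bracket 0.1520–0.2106 → index 201–300; slope 99/0.0586, offset 0.0114.
AQI = 201 + 99/0.0586·0.0114 ≈ 220.26 ⇒ 220.
CO: 35.37 lies in 33.39–46.67, so I_lo=151, I_hi=200, C_lo=33.39, C_hi=46.67.
(200−151)/(46.67−33.39) × (35.37−33.39) + 151 = 49/13.28 × 1.98 + 151 ≈ 158.31 → 158.
PM2.5 348.89: bracket 314.85–384.19 → index 151–200; slope 49/69.34, offset 34.04.
AQI = 151 + 49/69.34·34.04 ≈ 175.05 ⇒ 175.
SO₂: 446.9 lies in 424.6–484.7, so I_lo=151, I_hi=200, C_lo=424.6, C_hi=484.7.
(200−151)/(484.7−424.6) × (446.9−424.6) + 151 = 49/60.1 × 22.3 + 151 ≈ 169.18 → 169.
Sub-indices: O₃→220, CO→158, PM2.5→175, SO₂→169. Overall AQI = max = 220; dominant pollutant is O₃.
AQI 220: Very Unhealthy.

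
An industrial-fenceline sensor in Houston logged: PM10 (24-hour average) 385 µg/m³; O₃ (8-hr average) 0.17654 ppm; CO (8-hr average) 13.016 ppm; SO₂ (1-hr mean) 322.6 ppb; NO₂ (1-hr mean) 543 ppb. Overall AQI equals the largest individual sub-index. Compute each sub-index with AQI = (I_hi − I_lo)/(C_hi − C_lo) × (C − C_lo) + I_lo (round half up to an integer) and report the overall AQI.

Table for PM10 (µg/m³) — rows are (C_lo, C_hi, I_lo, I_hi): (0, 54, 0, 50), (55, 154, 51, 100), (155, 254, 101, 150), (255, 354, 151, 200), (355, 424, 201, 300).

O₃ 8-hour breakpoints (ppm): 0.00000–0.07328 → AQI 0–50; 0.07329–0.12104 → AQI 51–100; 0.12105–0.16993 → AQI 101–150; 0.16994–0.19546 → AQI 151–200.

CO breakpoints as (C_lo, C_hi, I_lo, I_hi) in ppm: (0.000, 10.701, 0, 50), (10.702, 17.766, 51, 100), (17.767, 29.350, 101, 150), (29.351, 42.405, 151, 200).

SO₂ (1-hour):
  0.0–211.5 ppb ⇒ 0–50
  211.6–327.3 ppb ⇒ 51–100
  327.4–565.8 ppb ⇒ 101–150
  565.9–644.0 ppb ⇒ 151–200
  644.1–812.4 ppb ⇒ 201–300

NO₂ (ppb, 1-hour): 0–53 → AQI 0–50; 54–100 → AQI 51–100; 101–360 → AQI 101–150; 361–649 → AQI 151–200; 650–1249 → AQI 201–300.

PM10: row 355–424 (AQI 201–300). (300−201)·(385−355)/(424−355) + 201 = 99·30/69 + 201 ≈ 244.04 → 244.
O₃: 0.17654 ∈ [0.16994, 0.19546] ↔ index [151, 200].
151 + (0.17654−0.16994)·(200−151)/(0.19546−0.16994) = 151 + 0.00660·49/0.02552 ≈ 163.67, so AQI = 164.
CO: 13.016 lies in 10.702–17.766, so I_lo=51, I_hi=100, C_lo=10.702, C_hi=17.766.
(100−51)/(17.766−10.702) × (13.016−10.702) + 51 = 49/7.064 × 2.314 + 51 ≈ 67.05 → 67.
SO₂: 322.6 ∈ [211.6, 327.3] ↔ index [51, 100].
51 + (322.6−211.6)·(100−51)/(327.3−211.6) = 51 + 111.0·49/115.7 ≈ 98.01, so AQI = 98.
NO₂ 543: bracket 361–649 → index 151–200; slope 49/288, offset 182.
AQI = 151 + 49/288·182 ≈ 181.97 ⇒ 182.
Sub-indices: PM10→244, O₃→164, CO→67, SO₂→98, NO₂→182. Overall AQI = max = 244; dominant pollutant is PM10.

244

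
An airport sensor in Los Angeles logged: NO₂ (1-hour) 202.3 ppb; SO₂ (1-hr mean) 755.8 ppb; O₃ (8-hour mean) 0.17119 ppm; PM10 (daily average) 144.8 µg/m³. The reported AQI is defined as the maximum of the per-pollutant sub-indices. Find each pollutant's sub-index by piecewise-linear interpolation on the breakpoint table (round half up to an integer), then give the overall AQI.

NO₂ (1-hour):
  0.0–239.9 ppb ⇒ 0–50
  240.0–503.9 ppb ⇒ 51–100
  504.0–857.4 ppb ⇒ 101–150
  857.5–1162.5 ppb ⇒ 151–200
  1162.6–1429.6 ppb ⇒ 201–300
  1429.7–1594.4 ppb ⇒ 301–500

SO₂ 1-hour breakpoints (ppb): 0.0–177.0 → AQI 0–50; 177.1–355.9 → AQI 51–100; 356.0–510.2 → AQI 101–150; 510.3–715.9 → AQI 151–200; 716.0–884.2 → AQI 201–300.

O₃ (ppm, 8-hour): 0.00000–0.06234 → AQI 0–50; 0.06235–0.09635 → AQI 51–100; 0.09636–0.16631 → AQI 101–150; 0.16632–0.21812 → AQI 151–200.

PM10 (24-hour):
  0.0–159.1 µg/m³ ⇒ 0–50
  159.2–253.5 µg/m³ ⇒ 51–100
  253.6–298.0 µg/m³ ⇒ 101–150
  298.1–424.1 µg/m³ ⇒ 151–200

224

NO₂ 202.3: bracket 0.0–239.9 → index 0–50; slope 50/239.9, offset 202.3.
AQI = 0 + 50/239.9·202.3 ≈ 42.16 ⇒ 42.
SO₂: 755.8 lies in 716.0–884.2, so I_lo=201, I_hi=300, C_lo=716.0, C_hi=884.2.
(300−201)/(884.2−716.0) × (755.8−716.0) + 201 = 99/168.2 × 39.8 + 201 ≈ 224.43 → 224.
O₃: 0.17119 lies in 0.16632–0.21812, so I_lo=151, I_hi=200, C_lo=0.16632, C_hi=0.21812.
(200−151)/(0.21812−0.16632) × (0.17119−0.16632) + 151 = 49/0.05180 × 0.00487 + 151 ≈ 155.61 → 156.
PM10 144.8: bracket 0.0–159.1 → index 0–50; slope 50/159.1, offset 144.8.
AQI = 0 + 50/159.1·144.8 ≈ 45.51 ⇒ 46.
Sub-indices: NO₂→42, SO₂→224, O₃→156, PM10→46. Overall AQI = max = 224; dominant pollutant is SO₂.
AQI 224: Very Unhealthy.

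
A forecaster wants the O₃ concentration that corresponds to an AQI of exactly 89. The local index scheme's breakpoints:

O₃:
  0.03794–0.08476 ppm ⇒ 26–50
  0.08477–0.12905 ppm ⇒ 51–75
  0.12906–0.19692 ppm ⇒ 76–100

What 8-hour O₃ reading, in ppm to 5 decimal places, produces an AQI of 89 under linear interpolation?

AQI 89 lies in the 76–100 band, which corresponds to 0.12906–0.19692 ppm.
C = 0.12906 + (89−76)×(0.19692−0.12906)/(100−76) = 0.12906 + 13×0.06786/24 ≈ 0.1658175 ppm → 0.16582 ppm to 5 dp.

0.16582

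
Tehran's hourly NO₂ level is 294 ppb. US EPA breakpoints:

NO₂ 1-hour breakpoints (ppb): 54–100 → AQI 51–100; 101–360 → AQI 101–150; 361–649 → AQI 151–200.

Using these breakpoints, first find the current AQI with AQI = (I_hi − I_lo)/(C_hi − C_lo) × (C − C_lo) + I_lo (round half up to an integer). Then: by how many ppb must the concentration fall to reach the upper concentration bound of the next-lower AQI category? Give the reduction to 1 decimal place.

194.0

NO₂: row 101–360 (AQI 101–150). (150−101)·(294−101)/(360−101) + 101 = 49·193/259 + 101 ≈ 137.51 → 138.
Current AQI 138 is in the Unhealthy for Sensitive Groups range (101–150). The next-lower category tops out at AQI 100, whose upper concentration bound is 100 ppb.
Reduction needed = 294 − 100 = 194.0 ppb.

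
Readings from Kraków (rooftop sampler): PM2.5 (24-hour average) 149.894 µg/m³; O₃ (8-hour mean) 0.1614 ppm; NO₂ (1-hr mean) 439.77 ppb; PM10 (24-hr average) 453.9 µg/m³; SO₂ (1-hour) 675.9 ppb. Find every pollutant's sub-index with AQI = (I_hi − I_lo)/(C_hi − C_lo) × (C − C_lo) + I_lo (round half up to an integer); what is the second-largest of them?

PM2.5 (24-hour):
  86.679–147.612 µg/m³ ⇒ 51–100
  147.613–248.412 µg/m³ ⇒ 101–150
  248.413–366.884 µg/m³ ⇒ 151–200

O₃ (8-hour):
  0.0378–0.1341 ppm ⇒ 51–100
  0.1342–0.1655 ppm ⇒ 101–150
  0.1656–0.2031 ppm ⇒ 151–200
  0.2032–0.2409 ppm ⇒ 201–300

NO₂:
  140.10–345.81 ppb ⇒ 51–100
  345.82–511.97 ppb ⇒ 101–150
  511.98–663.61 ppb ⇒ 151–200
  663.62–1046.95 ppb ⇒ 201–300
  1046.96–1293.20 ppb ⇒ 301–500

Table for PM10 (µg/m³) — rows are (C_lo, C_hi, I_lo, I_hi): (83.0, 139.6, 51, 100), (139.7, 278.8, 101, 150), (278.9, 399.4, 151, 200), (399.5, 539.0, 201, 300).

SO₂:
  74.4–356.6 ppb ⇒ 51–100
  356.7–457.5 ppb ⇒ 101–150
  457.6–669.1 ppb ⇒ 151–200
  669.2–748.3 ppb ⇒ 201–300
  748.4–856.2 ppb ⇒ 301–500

209

PM2.5: 149.894 lies in 147.613–248.412, so I_lo=101, I_hi=150, C_lo=147.613, C_hi=248.412.
(150−101)/(248.412−147.613) × (149.894−147.613) + 101 = 49/100.799 × 2.281 + 101 ≈ 102.11 → 102.
O₃: 0.1614 ∈ [0.1342, 0.1655] ↔ index [101, 150].
101 + (0.1614−0.1342)·(150−101)/(0.1655−0.1342) = 101 + 0.0272·49/0.0313 ≈ 143.58, so AQI = 144.
NO₂ 439.77: bracket 345.82–511.97 → index 101–150; slope 49/166.15, offset 93.95.
AQI = 101 + 49/166.15·93.95 ≈ 128.71 ⇒ 129.
PM10: 453.9 lies in 399.5–539.0, so I_lo=201, I_hi=300, C_lo=399.5, C_hi=539.0.
(300−201)/(539.0−399.5) × (453.9−399.5) + 201 = 99/139.5 × 54.4 + 201 ≈ 239.61 → 240.
SO₂: 675.9 lies in 669.2–748.3, so I_lo=201, I_hi=300, C_lo=669.2, C_hi=748.3.
(300−201)/(748.3−669.2) × (675.9−669.2) + 201 = 99/79.1 × 6.7 + 201 ≈ 209.39 → 209.
Sub-indices: PM2.5→102, O₃→144, NO₂→129, PM10→240, SO₂→209. Ranked high→low: 240, 209, 144, 129, 102. Second-highest sub-index = 209.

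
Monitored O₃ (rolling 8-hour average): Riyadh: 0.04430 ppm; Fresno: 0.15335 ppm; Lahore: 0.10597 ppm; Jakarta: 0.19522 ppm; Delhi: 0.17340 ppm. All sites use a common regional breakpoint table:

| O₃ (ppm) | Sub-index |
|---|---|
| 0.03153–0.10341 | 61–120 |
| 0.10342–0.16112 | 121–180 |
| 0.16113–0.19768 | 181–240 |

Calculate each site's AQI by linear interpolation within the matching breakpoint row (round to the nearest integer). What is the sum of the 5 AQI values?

Riyadh: 0.04430 lies in 0.03153–0.10341, so I_lo=61, I_hi=120, C_lo=0.03153, C_hi=0.10341.
(120−61)/(0.10341−0.03153) × (0.04430−0.03153) + 61 = 59/0.07188 × 0.01277 + 61 ≈ 71.48 → 71.
Fresno: 0.15335 ∈ [0.10342, 0.16112] ↔ index [121, 180].
121 + (0.15335−0.10342)·(180−121)/(0.16112−0.10342) = 121 + 0.04993·59/0.05770 ≈ 172.05, so AQI = 172.
Lahore: row 0.10342–0.16112 (AQI 121–180). (180−121)·(0.10597−0.10342)/(0.16112−0.10342) + 121 = 59·0.00255/0.05770 + 121 ≈ 123.61 → 124.
Jakarta 0.19522: bracket 0.16113–0.19768 → index 181–240; slope 59/0.03655, offset 0.03409.
AQI = 181 + 59/0.03655·0.03409 ≈ 236.03 ⇒ 236.
Delhi: 0.17340 lies in 0.16113–0.19768, so I_lo=181, I_hi=240, C_lo=0.16113, C_hi=0.19768.
(240−181)/(0.19768−0.16113) × (0.17340−0.16113) + 181 = 59/0.03655 × 0.01227 + 181 ≈ 200.81 → 201.
AQIs: Riyadh=71, Fresno=172, Lahore=124, Jakarta=236, Delhi=201. Sum = 71 + 172 + 124 + 236 + 201 = 804.

804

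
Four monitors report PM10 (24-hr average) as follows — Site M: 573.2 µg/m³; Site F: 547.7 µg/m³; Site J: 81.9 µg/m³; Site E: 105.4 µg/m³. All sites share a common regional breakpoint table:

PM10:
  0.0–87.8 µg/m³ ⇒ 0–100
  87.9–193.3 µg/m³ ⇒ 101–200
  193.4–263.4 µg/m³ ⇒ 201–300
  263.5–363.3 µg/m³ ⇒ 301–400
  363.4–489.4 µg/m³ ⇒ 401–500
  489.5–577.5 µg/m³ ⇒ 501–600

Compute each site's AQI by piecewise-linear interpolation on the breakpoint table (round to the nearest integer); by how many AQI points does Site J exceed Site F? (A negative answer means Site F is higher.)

Site M 573.2: bracket 489.5–577.5 → index 501–600; slope 99/88.0, offset 83.7.
AQI = 501 + 99/88.0·83.7 ≈ 595.16 ⇒ 595.
Site F: 547.7 lies in 489.5–577.5, so I_lo=501, I_hi=600, C_lo=489.5, C_hi=577.5.
(600−501)/(577.5−489.5) × (547.7−489.5) + 501 = 99/88.0 × 58.2 + 501 ≈ 566.48 → 566.
Site J: 81.9 lies in 0.0–87.8, so I_lo=0, I_hi=100, C_lo=0.0, C_hi=87.8.
(100−0)/(87.8−0.0) × (81.9−0.0) + 0 = 100/87.8 × 81.9 + 0 ≈ 93.28 → 93.
Site E: 105.4 ∈ [87.9, 193.3] ↔ index [101, 200].
101 + (105.4−87.9)·(200−101)/(193.3−87.9) = 101 + 17.5·99/105.4 ≈ 117.44, so AQI = 117.
AQIs: Site M=595, Site F=566, Site J=93, Site E=117. Site J (93) − Site F (566) = -473.

-473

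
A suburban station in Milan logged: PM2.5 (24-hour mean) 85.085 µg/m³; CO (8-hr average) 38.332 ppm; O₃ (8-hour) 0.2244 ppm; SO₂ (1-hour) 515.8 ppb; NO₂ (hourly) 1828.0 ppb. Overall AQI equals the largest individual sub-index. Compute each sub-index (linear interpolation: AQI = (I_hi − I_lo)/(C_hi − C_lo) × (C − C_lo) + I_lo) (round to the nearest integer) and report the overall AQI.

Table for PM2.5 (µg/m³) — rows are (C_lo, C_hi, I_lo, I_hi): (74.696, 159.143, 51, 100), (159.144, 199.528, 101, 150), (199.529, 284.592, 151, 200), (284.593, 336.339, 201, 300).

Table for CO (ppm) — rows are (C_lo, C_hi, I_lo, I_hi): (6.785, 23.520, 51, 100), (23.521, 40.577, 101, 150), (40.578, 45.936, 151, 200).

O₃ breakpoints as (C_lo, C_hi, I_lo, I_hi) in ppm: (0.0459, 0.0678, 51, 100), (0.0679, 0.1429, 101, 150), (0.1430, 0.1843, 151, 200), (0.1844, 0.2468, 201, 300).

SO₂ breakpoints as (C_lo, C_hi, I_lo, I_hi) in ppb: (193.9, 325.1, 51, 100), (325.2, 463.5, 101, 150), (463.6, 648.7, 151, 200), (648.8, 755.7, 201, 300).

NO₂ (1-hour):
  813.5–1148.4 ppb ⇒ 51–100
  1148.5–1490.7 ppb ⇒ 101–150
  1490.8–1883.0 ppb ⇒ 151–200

264

PM2.5 85.085: bracket 74.696–159.143 → index 51–100; slope 49/84.447, offset 10.389.
AQI = 51 + 49/84.447·10.389 ≈ 57.03 ⇒ 57.
CO 38.332: bracket 23.521–40.577 → index 101–150; slope 49/17.056, offset 14.811.
AQI = 101 + 49/17.056·14.811 ≈ 143.55 ⇒ 144.
O₃: 0.2244 lies in 0.1844–0.2468, so I_lo=201, I_hi=300, C_lo=0.1844, C_hi=0.2468.
(300−201)/(0.2468−0.1844) × (0.2244−0.1844) + 201 = 99/0.0624 × 0.0400 + 201 ≈ 264.46 → 264.
SO₂: row 463.6–648.7 (AQI 151–200). (200−151)·(515.8−463.6)/(648.7−463.6) + 151 = 49·52.2/185.1 + 151 ≈ 164.82 → 165.
NO₂ 1828.0: bracket 1490.8–1883.0 → index 151–200; slope 49/392.2, offset 337.2.
AQI = 151 + 49/392.2·337.2 ≈ 193.13 ⇒ 193.
Sub-indices: PM2.5→57, CO→144, O₃→264, SO₂→165, NO₂→193. Overall AQI = max = 264; dominant pollutant is O₃.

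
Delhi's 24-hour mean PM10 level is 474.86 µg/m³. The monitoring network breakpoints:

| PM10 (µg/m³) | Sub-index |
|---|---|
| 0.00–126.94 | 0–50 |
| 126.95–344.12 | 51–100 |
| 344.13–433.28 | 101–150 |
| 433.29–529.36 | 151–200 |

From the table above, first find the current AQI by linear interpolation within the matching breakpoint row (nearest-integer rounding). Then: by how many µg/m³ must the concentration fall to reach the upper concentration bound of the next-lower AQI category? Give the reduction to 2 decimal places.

41.58

PM10: 474.86 ∈ [433.29, 529.36] ↔ index [151, 200].
151 + (474.86−433.29)·(200−151)/(529.36−433.29) = 151 + 41.57·49/96.07 ≈ 172.20, so AQI = 172.
Current AQI 172 is in the Unhealthy range (151–200). The next-lower category tops out at AQI 150, whose upper concentration bound is 433.28 µg/m³.
Reduction needed = 474.86 − 433.28 = 41.58 µg/m³.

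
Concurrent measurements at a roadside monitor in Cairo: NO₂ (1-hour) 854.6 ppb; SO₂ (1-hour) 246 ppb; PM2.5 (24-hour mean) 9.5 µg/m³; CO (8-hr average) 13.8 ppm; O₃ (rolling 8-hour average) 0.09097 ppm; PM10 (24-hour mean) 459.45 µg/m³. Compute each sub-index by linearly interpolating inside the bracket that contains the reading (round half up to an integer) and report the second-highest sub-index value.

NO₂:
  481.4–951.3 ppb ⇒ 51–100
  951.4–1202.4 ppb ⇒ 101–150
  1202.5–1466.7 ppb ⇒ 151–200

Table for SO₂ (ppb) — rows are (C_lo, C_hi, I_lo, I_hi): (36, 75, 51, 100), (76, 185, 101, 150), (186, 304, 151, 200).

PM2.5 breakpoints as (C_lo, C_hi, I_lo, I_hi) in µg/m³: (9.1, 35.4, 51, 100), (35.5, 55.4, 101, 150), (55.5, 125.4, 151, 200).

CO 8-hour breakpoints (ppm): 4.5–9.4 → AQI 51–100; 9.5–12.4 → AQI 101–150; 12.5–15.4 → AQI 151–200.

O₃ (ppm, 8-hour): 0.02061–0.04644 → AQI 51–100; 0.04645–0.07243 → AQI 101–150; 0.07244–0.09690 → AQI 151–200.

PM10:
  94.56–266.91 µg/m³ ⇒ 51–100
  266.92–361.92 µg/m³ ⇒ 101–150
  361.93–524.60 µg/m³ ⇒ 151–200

180

NO₂: 854.6 ∈ [481.4, 951.3] ↔ index [51, 100].
51 + (854.6−481.4)·(100−51)/(951.3−481.4) = 51 + 373.2·49/469.9 ≈ 89.92, so AQI = 90.
SO₂: row 186–304 (AQI 151–200). (200−151)·(246−186)/(304−186) + 151 = 49·60/118 + 151 ≈ 175.92 → 176.
PM2.5: 9.5 lies in 9.1–35.4, so I_lo=51, I_hi=100, C_lo=9.1, C_hi=35.4.
(100−51)/(35.4−9.1) × (9.5−9.1) + 51 = 49/26.3 × 0.4 + 51 ≈ 51.75 → 52.
CO 13.8: bracket 12.5–15.4 → index 151–200; slope 49/2.9, offset 1.3.
AQI = 151 + 49/2.9·1.3 ≈ 172.97 ⇒ 173.
O₃: row 0.07244–0.09690 (AQI 151–200). (200−151)·(0.09097−0.07244)/(0.09690−0.07244) + 151 = 49·0.01853/0.02446 + 151 ≈ 188.12 → 188.
PM10: row 361.93–524.60 (AQI 151–200). (200−151)·(459.45−361.93)/(524.60−361.93) + 151 = 49·97.52/162.67 + 151 ≈ 180.38 → 180.
Sub-indices: NO₂→90, SO₂→176, PM2.5→52, CO→173, O₃→188, PM10→180. Ranked high→low: 188, 180, 176, 173, 90, 52. Second-highest sub-index = 180.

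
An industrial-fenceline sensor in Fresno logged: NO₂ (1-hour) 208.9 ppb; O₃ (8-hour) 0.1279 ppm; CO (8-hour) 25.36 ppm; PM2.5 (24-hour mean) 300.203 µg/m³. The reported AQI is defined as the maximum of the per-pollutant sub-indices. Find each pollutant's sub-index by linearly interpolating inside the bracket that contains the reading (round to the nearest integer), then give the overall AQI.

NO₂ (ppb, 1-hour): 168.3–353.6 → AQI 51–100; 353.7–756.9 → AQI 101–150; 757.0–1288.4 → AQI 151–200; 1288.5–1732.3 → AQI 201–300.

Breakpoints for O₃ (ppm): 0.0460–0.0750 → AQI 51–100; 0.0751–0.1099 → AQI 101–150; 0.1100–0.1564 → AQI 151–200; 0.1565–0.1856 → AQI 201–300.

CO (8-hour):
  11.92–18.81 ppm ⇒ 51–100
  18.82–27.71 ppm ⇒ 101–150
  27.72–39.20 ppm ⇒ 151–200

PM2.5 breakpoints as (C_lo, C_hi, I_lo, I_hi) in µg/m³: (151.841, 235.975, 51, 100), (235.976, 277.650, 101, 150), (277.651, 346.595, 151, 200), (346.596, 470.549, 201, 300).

170

NO₂ 208.9: bracket 168.3–353.6 → index 51–100; slope 49/185.3, offset 40.6.
AQI = 51 + 49/185.3·40.6 ≈ 61.74 ⇒ 62.
O₃: 0.1279 ∈ [0.1100, 0.1564] ↔ index [151, 200].
151 + (0.1279−0.1100)·(200−151)/(0.1564−0.1100) = 151 + 0.0179·49/0.0464 ≈ 169.90, so AQI = 170.
CO: row 18.82–27.71 (AQI 101–150). (150−101)·(25.36−18.82)/(27.71−18.82) + 101 = 49·6.54/8.89 + 101 ≈ 137.05 → 137.
PM2.5: 300.203 lies in 277.651–346.595, so I_lo=151, I_hi=200, C_lo=277.651, C_hi=346.595.
(200−151)/(346.595−277.651) × (300.203−277.651) + 151 = 49/68.944 × 22.552 + 151 ≈ 167.03 → 167.
Sub-indices: NO₂→62, O₃→170, CO→137, PM2.5→167. Overall AQI = max = 170; dominant pollutant is O₃.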